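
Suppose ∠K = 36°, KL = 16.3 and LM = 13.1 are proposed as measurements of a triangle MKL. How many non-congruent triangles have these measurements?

KL·sin K = 16.3·sin(36°) ≈ 9.581.
Since KL sin K < LM < KL (9.581 < 13.1 < 16.3), two triangles exist.

2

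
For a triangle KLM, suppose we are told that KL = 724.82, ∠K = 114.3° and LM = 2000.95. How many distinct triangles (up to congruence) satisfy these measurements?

1

KL·sin K = 724.82·sin(114.3°) ≈ 660.6.
Since ∠K is not acute, a triangle exists only if LM > KL; here LM > KL, so there is exactly one triangle.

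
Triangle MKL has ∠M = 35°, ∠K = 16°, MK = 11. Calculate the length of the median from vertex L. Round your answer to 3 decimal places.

m_L ≈ 3.212

The third angle is ∠L = 180° − ∠M − ∠K = 129.00°.
Law of sines: KL = MK·sin M/sin L ≈ 8.1186.
Law of sines: LM = MK·sin K/sin L ≈ 3.9015.
Median from L: ½√(2·KL² + 2·LM² − MK²) ≈ 3.2119.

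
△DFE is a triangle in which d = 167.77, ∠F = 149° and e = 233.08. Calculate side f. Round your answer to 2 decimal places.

By the law of cosines, f² = e² + d² − 2·e·d·cos F = 1.4951e+05, so f ≈ 386.67.

386.67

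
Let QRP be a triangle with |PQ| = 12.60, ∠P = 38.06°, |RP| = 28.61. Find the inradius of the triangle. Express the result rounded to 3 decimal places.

By the law of cosines, |QR|² = |RP|² + |PQ|² − 2·|RP|·|PQ|·cos P = 409.62, so |QR| ≈ 20.239.
Area = ½·|RP|·|PQ|·sin P ≈ 111.12.
Semiperimeter s = (28.61+12.6+20.239)/2 = 30.725.
Inradius = area/s = 111.12/30.725 ≈ 3.6166.

3.617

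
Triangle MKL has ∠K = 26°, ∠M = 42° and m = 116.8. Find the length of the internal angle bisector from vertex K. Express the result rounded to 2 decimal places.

132.20

The third angle is ∠L = 180° − ∠M − ∠K = 112.00°.
Law of sines: k = m·sin K/sin M ≈ 76.52.
Law of sines: l = m·sin L/sin M ≈ 161.84.
The bisector from K has length 2·l·m·cos(∠K/2)/(l+m) ≈ 132.2.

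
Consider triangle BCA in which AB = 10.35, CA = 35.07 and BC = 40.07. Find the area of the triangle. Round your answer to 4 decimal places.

area ≈ 168.6098

Semiperimeter s = (35.07 + 10.35 + 40.07)/2 = 42.745.
Heron's formula: area = √(42.745·7.675·32.395·2.675) ≈ 168.61.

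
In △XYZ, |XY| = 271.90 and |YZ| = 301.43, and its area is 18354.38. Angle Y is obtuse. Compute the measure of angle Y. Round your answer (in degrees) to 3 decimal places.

From area = ½·|XY|·|YZ|·sin Y, we get sin Y = 2·area/(|XY|·|YZ|) ≈ 0.44789.
Taking the obtuse solution, ∠Y ≈ 153.39°.

∠Y ≈ 153.391°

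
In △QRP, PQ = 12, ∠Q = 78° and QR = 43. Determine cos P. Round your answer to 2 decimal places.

0.07

By the law of cosines, RP² = PQ² + QR² − 2·PQ·QR·cos Q = 1778.4, so RP ≈ 42.171.
Law of cosines again: cos P = (RP² + PQ² − QR²)/(2·RP·PQ) ≈ 0.07256, so ∠P ≈ 85.84°.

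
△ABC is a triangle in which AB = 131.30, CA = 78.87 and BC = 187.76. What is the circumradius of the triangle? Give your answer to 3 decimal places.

By the law of cosines, cos A = (CA² + AB² − BC²) / (2·CA·AB) ≈ -0.56943, so ∠A ≈ 124.71°.
Circumradius = BC/(2 sin A) ≈ 114.2.

R ≈ 114.204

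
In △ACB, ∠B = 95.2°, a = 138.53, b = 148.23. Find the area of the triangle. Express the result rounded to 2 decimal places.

2873.64

Law of sines: sin A = a·sin B/b ≈ 0.93071.
Since b ≥ a, only the acute value applies: ∠A ≈ 68.55°.
Then ∠C = 180° − ∠B − ∠A ≈ 16.25°.
Law of sines gives c = b·sin C/sin B ≈ 41.659.
Area = ½·b·a·sin C ≈ 2873.6.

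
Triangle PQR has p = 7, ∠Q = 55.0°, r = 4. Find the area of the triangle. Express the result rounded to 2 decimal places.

11.47

Area = ½·r·p·sin Q ≈ 11.468.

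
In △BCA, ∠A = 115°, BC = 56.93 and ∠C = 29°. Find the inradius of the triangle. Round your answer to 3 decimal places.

8.198

The third angle is ∠B = 180° − ∠C − ∠A = 36.00°.
Law of sines: CA = BC·sin B/sin A ≈ 36.922.
Law of sines: AB = BC·sin C/sin A ≈ 30.453.
Area = ½·BC·CA·sin C ≈ 509.53.
Semiperimeter s = (36.922+30.453+56.93)/2 = 62.153.
Inradius = area/s = 509.53/62.153 ≈ 8.198.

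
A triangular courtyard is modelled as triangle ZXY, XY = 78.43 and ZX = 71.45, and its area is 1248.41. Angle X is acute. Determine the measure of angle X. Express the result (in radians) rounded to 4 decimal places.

From area = ½·ZX·XY·sin X, we get sin X = 2·area/(ZX·XY) ≈ 0.44556.
Taking the acute solution, ∠X ≈ 0.462 rad.

0.4618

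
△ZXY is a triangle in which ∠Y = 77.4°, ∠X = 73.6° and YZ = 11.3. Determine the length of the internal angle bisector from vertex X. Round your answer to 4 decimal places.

t_X ≈ 6.1101

The third angle is ∠Z = 180° − ∠X − ∠Y = 29.00°.
Law of sines: XY = YZ·sin Z/sin X ≈ 5.7107.
Law of sines: ZX = YZ·sin Y/sin X ≈ 11.496.
The bisector from X has length 2·ZX·XY·cos(∠X/2)/(ZX+XY) ≈ 6.1101.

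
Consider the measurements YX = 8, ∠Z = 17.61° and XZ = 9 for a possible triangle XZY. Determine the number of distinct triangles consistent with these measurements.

XZ·sin Z = 9·sin(17.61°) ≈ 2.723.
Since XZ sin Z < YX < XZ (2.723 < 8 < 9), two triangles exist.

2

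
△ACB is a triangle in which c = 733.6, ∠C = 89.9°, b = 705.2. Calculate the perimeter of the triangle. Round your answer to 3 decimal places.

perimeter ≈ 1642.178

Law of sines: sin B = b·sin C/c ≈ 0.96129.
Since c ≥ b, only the acute value applies: ∠B ≈ 74.00°.
Then ∠A = 180° − ∠C − ∠B ≈ 16.10°.
Law of sines gives a = c·sin A/sin C ≈ 203.38.
Semiperimeter s = (203.38+733.6+705.2)/2 = 821.09.
Perimeter = 203.38 + 733.6 + 705.2 = 1642.2.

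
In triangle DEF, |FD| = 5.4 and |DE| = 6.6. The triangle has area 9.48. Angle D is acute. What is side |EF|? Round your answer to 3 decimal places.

3.516

From area = ½·|FD|·|DE|·sin D, we get sin D = 2·area/(|FD|·|DE|) ≈ 0.53199.
Taking the acute solution, ∠D ≈ 32.14°.
Law of cosines then gives |EF| ≈ 3.5162.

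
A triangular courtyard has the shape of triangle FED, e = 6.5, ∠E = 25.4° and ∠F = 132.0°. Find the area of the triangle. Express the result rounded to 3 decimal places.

The third angle is ∠D = 180° − ∠F − ∠E = 22.60°.
Law of sines: f = e·sin F/sin E ≈ 11.261.
Law of sines: d = e·sin D/sin E ≈ 5.8235.
Area = ½·e·f·sin D ≈ 14.065.

14.065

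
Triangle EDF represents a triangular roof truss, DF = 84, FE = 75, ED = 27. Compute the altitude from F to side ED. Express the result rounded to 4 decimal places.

Semiperimeter s = (84 + 75 + 27)/2 = 93.
Heron's formula: area = √(93·9·18·66) ≈ 997.17.
The altitude from F has length 2·area/ED ≈ 73.865.

h_F ≈ 73.8647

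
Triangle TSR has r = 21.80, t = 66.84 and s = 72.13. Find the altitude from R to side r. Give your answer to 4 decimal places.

h_R ≈ 66.5736

Semiperimeter p = (66.84 + 72.13 + 21.8)/2 = 80.385.
Heron's formula: area = √(80.385·13.545·8.255·58.585) ≈ 725.65.
The altitude from R has length 2·area/r ≈ 66.574.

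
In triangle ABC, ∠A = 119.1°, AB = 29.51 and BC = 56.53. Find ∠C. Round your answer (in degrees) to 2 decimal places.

∠C ≈ 27.14°

Law of sines: sin C = AB·sin A/BC ≈ 0.45613.
Since BC ≥ AB, only the acute value applies: ∠C ≈ 27.14°.
Then ∠B = 180° − ∠A − ∠C ≈ 33.76°.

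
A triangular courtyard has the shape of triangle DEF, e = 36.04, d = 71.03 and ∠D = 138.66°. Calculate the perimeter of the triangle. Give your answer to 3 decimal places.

perimeter ≈ 146.933

Law of sines: sin E = e·sin D/d ≈ 0.33515.
Since d ≥ e, only the acute value applies: ∠E ≈ 19.58°.
Then ∠F = 180° − ∠D − ∠E ≈ 21.76°.
Law of sines gives f = d·sin F/sin D ≈ 39.863.
Semiperimeter s = (71.03+36.04+39.863)/2 = 73.467.
Perimeter = 71.03 + 36.04 + 39.863 = 146.93.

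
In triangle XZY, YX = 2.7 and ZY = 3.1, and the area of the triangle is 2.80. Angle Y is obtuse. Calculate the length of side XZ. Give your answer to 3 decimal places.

From area = ½·ZY·YX·sin Y, we get sin Y = 2·area/(ZY·YX) ≈ 0.66906.
Taking the obtuse solution, ∠Y ≈ 138.01°.
Law of cosines then gives XZ ≈ 5.4168.

5.417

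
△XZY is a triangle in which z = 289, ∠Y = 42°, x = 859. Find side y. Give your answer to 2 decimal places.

672.63

By the law of cosines, y² = x² + z² − 2·x·z·cos Y = 4.5243e+05, so y ≈ 672.63.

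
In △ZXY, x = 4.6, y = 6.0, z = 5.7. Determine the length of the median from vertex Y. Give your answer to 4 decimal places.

m_Y ≈ 4.2220

Median from Y: ½√(2·z² + 2·x² − y²) ≈ 4.222.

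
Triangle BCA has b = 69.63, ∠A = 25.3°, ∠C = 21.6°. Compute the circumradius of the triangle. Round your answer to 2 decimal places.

The third angle is ∠B = 180° − ∠C − ∠A = 133.10°.
Law of sines: c = b·sin C/sin B ≈ 35.105.
Law of sines: a = b·sin A/sin B ≈ 40.754.
Circumradius = b/(2 sin B) ≈ 47.681.

R ≈ 47.68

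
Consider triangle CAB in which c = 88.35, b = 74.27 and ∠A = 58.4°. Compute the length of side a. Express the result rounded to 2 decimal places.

By the law of cosines, a² = b² + c² − 2·b·c·cos A = 6445.2, so a ≈ 80.282.

80.28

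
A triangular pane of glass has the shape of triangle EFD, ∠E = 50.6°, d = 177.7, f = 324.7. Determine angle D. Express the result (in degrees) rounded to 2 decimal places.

32.94

By the law of cosines, e² = f² + d² − 2·f·d·cos E = 63761, so e ≈ 252.51.
Law of cosines again: cos D = (e² + f² − d²)/(2·e·f) ≈ 0.83921, so ∠D ≈ 32.94°.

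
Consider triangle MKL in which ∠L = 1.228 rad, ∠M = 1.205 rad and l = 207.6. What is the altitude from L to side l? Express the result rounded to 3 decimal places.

h_L ≈ 133.954

The third angle is ∠K = π − ∠L − ∠M = 0.709 rad.
Law of sines: m = l·sin M/sin L ≈ 205.84.
Law of sines: k = l·sin K/sin L ≈ 143.44.
Area = ½·l·m·sin K ≈ 13904.
The altitude from L has length 2·area/l ≈ 133.95.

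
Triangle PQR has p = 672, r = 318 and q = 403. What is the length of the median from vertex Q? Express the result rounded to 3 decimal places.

Median from Q: ½√(2·r² + 2·p² − q²) ≈ 485.54.

m_Q ≈ 485.543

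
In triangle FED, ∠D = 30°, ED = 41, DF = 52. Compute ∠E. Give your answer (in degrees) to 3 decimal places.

By the law of cosines, FE² = ED² + DF² − 2·ED·DF·cos D = 692.27, so FE ≈ 26.311.
Law of cosines again: cos E = (FE² + ED² − DF²)/(2·FE·ED) ≈ -0.15329, so ∠E ≈ 98.82°.

∠E ≈ 98.818°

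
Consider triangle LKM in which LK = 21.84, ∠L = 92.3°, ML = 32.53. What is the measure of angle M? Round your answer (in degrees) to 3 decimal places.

33.154

By the law of cosines, KM² = ML² + LK² − 2·ML·LK·cos L = 1592.2, so KM ≈ 39.903.
Law of cosines again: cos M = (KM² + ML² − LK²)/(2·KM·ML) ≈ 0.83720, so ∠M ≈ 33.15°.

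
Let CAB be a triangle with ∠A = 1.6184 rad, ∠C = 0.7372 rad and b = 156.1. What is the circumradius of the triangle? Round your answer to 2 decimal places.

110.31

The third angle is ∠B = π − ∠C − ∠A = 0.7860 rad.
Law of sines: c = b·sin C/sin B ≈ 148.31.
Law of sines: a = b·sin A/sin B ≈ 220.38.
Circumradius = b/(2 sin B) ≈ 110.31.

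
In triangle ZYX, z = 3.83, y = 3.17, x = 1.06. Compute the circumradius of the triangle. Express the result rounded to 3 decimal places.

By the law of cosines, cos Z = (y² + x² − z²) / (2·y·x) ≈ -0.52027, so ∠Z ≈ 121.35°.
Circumradius = z/(2 sin Z) ≈ 2.2424.

R ≈ 2.242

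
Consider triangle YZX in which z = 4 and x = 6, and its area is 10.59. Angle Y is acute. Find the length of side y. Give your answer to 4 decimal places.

5.4245

From area = ½·z·x·sin Y, we get sin Y = 2·area/(z·x) ≈ 0.88250.
Taking the acute solution, ∠Y ≈ 61.95°.
Law of cosines then gives y ≈ 5.4245.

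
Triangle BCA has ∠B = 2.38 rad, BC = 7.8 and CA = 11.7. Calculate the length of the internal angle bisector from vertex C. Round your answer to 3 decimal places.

Law of sines: sin A = BC·sin B/CA ≈ 0.46005.
Since CA ≥ BC, only the acute value applies: ∠A ≈ 0.478 rad.
Then ∠C = π − ∠B − ∠A ≈ 0.284 rad.
Law of sines gives AB = CA·sin C/sin B ≈ 4.7432.
The bisector from C has length 2·BC·CA·cos(∠C/2)/(BC+CA) ≈ 9.2661.

t_C ≈ 9.266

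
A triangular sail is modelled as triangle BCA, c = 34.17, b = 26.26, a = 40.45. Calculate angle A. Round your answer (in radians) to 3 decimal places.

By the law of cosines, cos A = (b² + c² − a²) / (2·b·c) ≈ 0.12313, so ∠A ≈ 1.4474 rad.

∠A ≈ 1.447 rad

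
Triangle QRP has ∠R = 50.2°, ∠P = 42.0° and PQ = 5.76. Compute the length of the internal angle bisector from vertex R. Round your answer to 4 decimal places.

t_R ≈ 5.4418

The third angle is ∠Q = 180° − ∠R − ∠P = 87.80°.
Law of sines: RP = PQ·sin Q/sin R ≈ 7.4917.
Law of sines: QR = PQ·sin P/sin R ≈ 5.0166.
The bisector from R has length 2·QR·RP·cos(∠R/2)/(QR+RP) ≈ 5.4418.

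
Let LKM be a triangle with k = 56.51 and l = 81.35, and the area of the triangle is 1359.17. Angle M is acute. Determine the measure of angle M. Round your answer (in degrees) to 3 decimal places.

From area = ½·l·k·sin M, we get sin M = 2·area/(l·k) ≈ 0.59132.
Taking the acute solution, ∠M ≈ 36.25°.

36.251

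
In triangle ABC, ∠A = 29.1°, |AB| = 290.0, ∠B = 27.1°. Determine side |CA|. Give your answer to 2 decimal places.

158.98

The third angle is ∠C = 180° − ∠A − ∠B = 123.80°.
Law of sines: |CA| = |AB|·sin B/sin C ≈ 158.98.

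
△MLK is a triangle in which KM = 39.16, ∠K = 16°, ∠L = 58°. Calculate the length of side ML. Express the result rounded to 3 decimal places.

The third angle is ∠M = 180° − ∠L − ∠K = 106.00°.
Law of sines: ML = KM·sin K/sin L ≈ 12.728.

12.728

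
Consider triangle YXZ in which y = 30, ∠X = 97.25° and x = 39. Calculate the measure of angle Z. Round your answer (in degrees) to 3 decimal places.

Law of sines: sin Y = y·sin X/x ≈ 0.76308.
Since x ≥ y, only the acute value applies: ∠Y ≈ 49.74°.
Then ∠Z = 180° − ∠X − ∠Y ≈ 33.01°.

33.013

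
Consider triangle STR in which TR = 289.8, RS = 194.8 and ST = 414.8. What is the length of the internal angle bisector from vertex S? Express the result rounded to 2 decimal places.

By the law of cosines, cos S = (RS² + ST² − TR²) / (2·RS·ST) ≈ 0.77981, so ∠S ≈ 38.76°.
The bisector from S has length 2·RS·ST·cos(∠S/2)/(RS+ST) ≈ 250.08.

250.08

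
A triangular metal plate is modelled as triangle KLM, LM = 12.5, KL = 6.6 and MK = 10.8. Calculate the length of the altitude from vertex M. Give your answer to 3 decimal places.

Semiperimeter s = (12.5 + 10.8 + 6.6)/2 = 14.95.
Heron's formula: area = √(14.95·2.45·4.15·8.35) ≈ 35.626.
The altitude from M has length 2·area/KL ≈ 10.796.

10.796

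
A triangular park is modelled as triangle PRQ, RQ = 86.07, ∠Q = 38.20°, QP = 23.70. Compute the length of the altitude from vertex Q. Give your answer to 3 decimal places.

By the law of cosines, PR² = RQ² + QP² − 2·RQ·QP·cos Q = 4763.7, so PR ≈ 69.019.
Area = ½·RQ·QP·sin Q ≈ 630.73.
The altitude from Q has length 2·area/PR ≈ 18.277.

18.277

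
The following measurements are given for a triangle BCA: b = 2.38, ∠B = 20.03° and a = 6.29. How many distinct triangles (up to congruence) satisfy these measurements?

2

a·sin B = 6.29·sin(20.03°) ≈ 2.154.
Since a sin B < b < a (2.154 < 2.38 < 6.29), two triangles exist.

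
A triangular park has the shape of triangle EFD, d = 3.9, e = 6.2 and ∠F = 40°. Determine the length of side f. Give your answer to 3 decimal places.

4.075

By the law of cosines, f² = d² + e² − 2·d·e·cos F = 16.604, so f ≈ 4.0748.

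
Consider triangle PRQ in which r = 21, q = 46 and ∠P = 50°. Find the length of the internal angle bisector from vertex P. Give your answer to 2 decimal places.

t_P ≈ 26.13

By the law of cosines, p² = r² + q² − 2·r·q·cos P = 1315.1, so p ≈ 36.265.
The bisector from P has length 2·r·q·cos(∠P/2)/(r+q) ≈ 26.134.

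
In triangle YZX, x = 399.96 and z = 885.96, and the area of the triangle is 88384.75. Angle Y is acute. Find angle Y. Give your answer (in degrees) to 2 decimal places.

∠Y ≈ 29.92°

From area = ½·z·x·sin Y, we get sin Y = 2·area/(z·x) ≈ 0.49886.
Taking the acute solution, ∠Y ≈ 29.92°.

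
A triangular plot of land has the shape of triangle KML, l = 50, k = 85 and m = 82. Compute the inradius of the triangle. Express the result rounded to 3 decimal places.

Semiperimeter s = (85 + 82 + 50)/2 = 108.5.
Heron's formula: area = √(108.5·23.5·26.5·58.5) ≈ 1988.2.
Inradius = area/s = 1988.2/108.5 ≈ 18.324.

18.324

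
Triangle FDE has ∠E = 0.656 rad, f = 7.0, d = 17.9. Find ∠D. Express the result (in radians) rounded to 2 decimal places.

By the law of cosines, e² = f² + d² − 2·f·d·cos E = 170.82, so e ≈ 13.07.
Law of cosines again: cos D = (e² + f² − d²)/(2·e·f) ≈ -0.54971, so ∠D ≈ 2.153 rad.

2.15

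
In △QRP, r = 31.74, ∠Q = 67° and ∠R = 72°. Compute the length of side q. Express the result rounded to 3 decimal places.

The third angle is ∠P = 180° − ∠Q − ∠R = 41.00°.
Law of sines: q = r·sin Q/sin R ≈ 30.72.

30.720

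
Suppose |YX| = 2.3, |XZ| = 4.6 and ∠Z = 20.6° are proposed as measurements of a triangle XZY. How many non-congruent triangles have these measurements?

|XZ|·sin Z = 4.6·sin(20.6°) ≈ 1.618.
Since |XZ| sin Z < |YX| < |XZ| (1.618 < 2.3 < 4.6), two triangles exist.

2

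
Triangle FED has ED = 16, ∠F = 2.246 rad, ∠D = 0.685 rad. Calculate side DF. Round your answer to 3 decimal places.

4.285

The third angle is ∠E = π − ∠D − ∠F = 0.211 rad.
Law of sines: DF = ED·sin E/sin F ≈ 4.2848.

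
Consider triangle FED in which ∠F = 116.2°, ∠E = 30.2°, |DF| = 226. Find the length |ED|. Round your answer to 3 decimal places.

The third angle is ∠D = 180° − ∠F − ∠E = 33.60°.
Law of sines: |ED| = |DF|·sin F/sin E ≈ 403.13.

403.126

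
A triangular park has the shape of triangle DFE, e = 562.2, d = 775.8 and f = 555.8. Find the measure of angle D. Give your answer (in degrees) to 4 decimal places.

By the law of cosines, cos D = (f² + e² − d²) / (2·f·e) ≈ 0.03699, so ∠D ≈ 87.88°.

∠D ≈ 87.8801°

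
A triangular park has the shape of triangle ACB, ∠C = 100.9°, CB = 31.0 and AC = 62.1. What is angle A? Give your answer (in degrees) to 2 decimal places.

∠A ≈ 24.13°

By the law of cosines, BA² = AC² + CB² − 2·AC·CB·cos C = 5545.5, so BA ≈ 74.468.
Law of cosines again: cos A = (BA² + AC² − CB²)/(2·BA·AC) ≈ 0.91263, so ∠A ≈ 24.13°.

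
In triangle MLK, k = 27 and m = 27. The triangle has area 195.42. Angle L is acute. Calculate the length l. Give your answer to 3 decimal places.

15.075

From area = ½·k·m·sin L, we get sin L = 2·area/(k·m) ≈ 0.53613.
Taking the acute solution, ∠L ≈ 32.42°.
Law of cosines then gives l ≈ 15.075.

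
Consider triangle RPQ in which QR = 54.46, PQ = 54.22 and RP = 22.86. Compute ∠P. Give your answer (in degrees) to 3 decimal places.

By the law of cosines, cos P = (RP² + PQ² − QR²) / (2·RP·PQ) ≈ 0.20029, so ∠P ≈ 78.45°.

78.446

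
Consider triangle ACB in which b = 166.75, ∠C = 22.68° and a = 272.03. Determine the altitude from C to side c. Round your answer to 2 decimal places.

By the law of cosines, c² = b² + a² − 2·b·a·cos C = 18099, so c ≈ 134.53.
Area = ½·b·a·sin C ≈ 8745.2.
The altitude from C has length 2·area/c ≈ 130.01.

130.01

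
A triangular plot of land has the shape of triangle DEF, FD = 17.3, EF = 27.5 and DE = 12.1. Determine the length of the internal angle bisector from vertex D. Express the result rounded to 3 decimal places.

t_D ≈ 5.117

By the law of cosines, cos D = (FD² + DE² − EF²) / (2·FD·DE) ≈ -0.74177, so ∠D ≈ 137.88°.
The bisector from D has length 2·FD·DE·cos(∠D/2)/(FD+DE) ≈ 5.1168.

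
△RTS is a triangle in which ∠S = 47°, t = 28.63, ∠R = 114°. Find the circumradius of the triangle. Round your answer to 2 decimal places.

The third angle is ∠T = 180° − ∠S − ∠R = 19.00°.
Law of sines: r = t·sin R/sin T ≈ 80.336.
Law of sines: s = t·sin S/sin T ≈ 64.314.
Circumradius = t/(2 sin T) ≈ 43.969.

43.97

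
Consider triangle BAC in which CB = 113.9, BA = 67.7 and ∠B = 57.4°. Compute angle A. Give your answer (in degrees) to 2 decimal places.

∠A ≈ 86.22°

By the law of cosines, AC² = CB² + BA² − 2·CB·BA·cos B = 9247.5, so AC ≈ 96.164.
Law of cosines again: cos A = (BA² + AC² − CB²)/(2·BA·AC) ≈ 0.06587, so ∠A ≈ 86.22°.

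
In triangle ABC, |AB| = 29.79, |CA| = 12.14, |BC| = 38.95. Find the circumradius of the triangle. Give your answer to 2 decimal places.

26.13

By the law of cosines, cos A = (|CA|² + |AB|² − |BC|²) / (2·|CA|·|AB|) ≈ -0.66677, so ∠A ≈ 131.82°.
Circumradius = |BC|/(2 sin A) ≈ 26.132.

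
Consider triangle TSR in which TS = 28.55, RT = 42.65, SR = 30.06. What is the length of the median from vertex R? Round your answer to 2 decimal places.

m_R ≈ 34.02

Median from R: ½√(2·SR² + 2·RT² − TS²) ≈ 34.023.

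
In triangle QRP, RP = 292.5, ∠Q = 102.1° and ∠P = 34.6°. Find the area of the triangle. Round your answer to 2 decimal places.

The third angle is ∠R = 180° − ∠P − ∠Q = 43.30°.
Law of sines: PQ = RP·sin R/sin Q ≈ 205.16.
Law of sines: QR = RP·sin P/sin Q ≈ 169.87.
Area = ½·RP·PQ·sin P ≈ 17038.

17037.94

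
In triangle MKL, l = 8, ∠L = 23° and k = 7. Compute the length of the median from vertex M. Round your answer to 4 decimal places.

Law of sines: sin K = k·sin L/l ≈ 0.34189.
Since l ≥ k, only the acute value applies: ∠K ≈ 19.99°.
Then ∠M = 180° − ∠L − ∠K ≈ 137.01°.
Law of sines gives m = l·sin M/sin L ≈ 13.961.
Median from M: ½√(2·k² + 2·l² − m²) ≈ 2.7874.

m_M ≈ 2.7874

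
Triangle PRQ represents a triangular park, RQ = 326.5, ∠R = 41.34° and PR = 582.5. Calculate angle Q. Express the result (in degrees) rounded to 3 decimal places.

∠Q ≈ 106.071°

By the law of cosines, QP² = PR² + RQ² − 2·PR·RQ·cos R = 1.6032e+05, so QP ≈ 400.4.
Law of cosines again: cos Q = (RQ² + QP² − PR²)/(2·RQ·QP) ≈ -0.27683, so ∠Q ≈ 106.07°.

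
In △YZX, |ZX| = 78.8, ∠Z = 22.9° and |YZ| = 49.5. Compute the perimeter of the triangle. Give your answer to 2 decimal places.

perimeter ≈ 166.68

By the law of cosines, |XY|² = |YZ|² + |ZX|² − 2·|YZ|·|ZX|·cos Z = 1473.3, so |XY| ≈ 38.384.
Semiperimeter s = (78.8+38.384+49.5)/2 = 83.342.
Perimeter = 78.8 + 38.384 + 49.5 = 166.68.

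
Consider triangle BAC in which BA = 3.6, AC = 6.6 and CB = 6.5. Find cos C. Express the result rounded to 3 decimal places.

cos C ≈ 0.849

By the law of cosines, cos C = (AC² + CB² − BA²) / (2·AC·CB) ≈ 0.84907, so ∠C ≈ 31.89°.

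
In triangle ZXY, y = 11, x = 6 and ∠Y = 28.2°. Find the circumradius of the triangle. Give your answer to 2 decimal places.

Law of sines: sin X = x·sin Y/y ≈ 0.25775.
Since y ≥ x, only the acute value applies: ∠X ≈ 14.94°.
Then ∠Z = 180° − ∠Y − ∠X ≈ 136.86°.
Law of sines gives z = y·sin Z/sin Y ≈ 15.916.
Circumradius = y/(2 sin Y) ≈ 11.639.

11.64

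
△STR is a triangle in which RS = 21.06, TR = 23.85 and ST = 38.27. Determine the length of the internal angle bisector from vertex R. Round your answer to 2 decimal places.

By the law of cosines, cos R = (TR² + RS² − ST²) / (2·TR·RS) ≈ -0.45019, so ∠R ≈ 116.76°.
The bisector from R has length 2·TR·RS·cos(∠R/2)/(TR+RS) ≈ 11.728.

t_R ≈ 11.73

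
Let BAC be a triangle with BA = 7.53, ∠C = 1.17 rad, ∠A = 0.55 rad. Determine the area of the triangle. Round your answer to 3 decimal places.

The third angle is ∠B = π − ∠A − ∠C = 1.422 rad.
Law of sines: AC = BA·sin B/sin C ≈ 8.0872.
Law of sines: CB = BA·sin A/sin C ≈ 4.2746.
Area = ½·BA·AC·sin A ≈ 15.915.

area ≈ 15.915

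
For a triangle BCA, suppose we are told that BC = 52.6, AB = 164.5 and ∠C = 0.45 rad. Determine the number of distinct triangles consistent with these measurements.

BC·sin C = 52.6·sin(0.45 rad) ≈ 22.88.
Since AB ≥ BC, exactly one triangle exists.

1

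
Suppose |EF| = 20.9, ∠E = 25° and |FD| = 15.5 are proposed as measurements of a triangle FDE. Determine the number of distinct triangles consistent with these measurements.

|EF|·sin E = 20.9·sin(25°) ≈ 8.833.
Since |EF| sin E < |FD| < |EF| (8.833 < 15.5 < 20.9), two triangles exist.

2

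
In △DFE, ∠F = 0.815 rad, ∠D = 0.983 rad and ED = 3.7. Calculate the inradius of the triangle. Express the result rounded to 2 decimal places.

1.18

The third angle is ∠E = π − ∠D − ∠F = 1.344 rad.
Law of sines: FE = ED·sin D/sin F ≈ 4.231.
Law of sines: DF = ED·sin E/sin F ≈ 4.9537.
Area = ½·ED·FE·sin E ≈ 7.6262.
Semiperimeter s = (4.231+3.7+4.9537)/2 = 6.4423.
Inradius = area/s = 7.6262/6.4423 ≈ 1.1838.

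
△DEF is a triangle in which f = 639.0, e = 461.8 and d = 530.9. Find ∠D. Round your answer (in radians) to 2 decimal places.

By the law of cosines, cos D = (e² + f² − d²) / (2·e·f) ≈ 0.57563, so ∠D ≈ 0.9574 rad.

∠D ≈ 0.96 rad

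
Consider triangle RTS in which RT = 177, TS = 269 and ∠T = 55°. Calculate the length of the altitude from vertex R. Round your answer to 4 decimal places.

By the law of cosines, SR² = RT² + TS² − 2·RT·TS·cos T = 49071, so SR ≈ 221.52.
Area = ½·RT·TS·sin T ≈ 19501.
The altitude from R has length 2·area/TS ≈ 144.99.

h_R ≈ 144.9899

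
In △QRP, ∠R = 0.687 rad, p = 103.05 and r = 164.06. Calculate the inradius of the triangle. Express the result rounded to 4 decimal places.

Law of sines: sin P = p·sin R/r ≈ 0.39837.
Since r ≥ p, only the acute value applies: ∠P ≈ 0.410 rad.
Then ∠Q = π − ∠R − ∠P ≈ 2.045 rad.
Law of sines gives q = r·sin Q/sin R ≈ 230.15.
Area = ½·r·p·sin Q ≈ 7521.
Semiperimeter s = (230.15+164.06+103.05)/2 = 248.63.
Inradius = area/s = 7521/248.63 ≈ 30.25.

30.2496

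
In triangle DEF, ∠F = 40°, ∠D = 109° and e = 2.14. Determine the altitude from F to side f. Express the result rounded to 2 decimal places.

The third angle is ∠E = 180° − ∠F − ∠D = 31.00°.
Law of sines: d = e·sin D/sin E ≈ 3.9287.
Law of sines: f = e·sin F/sin E ≈ 2.6708.
Area = ½·e·d·sin F ≈ 2.7021.
The altitude from F has length 2·area/f ≈ 2.0234.

2.02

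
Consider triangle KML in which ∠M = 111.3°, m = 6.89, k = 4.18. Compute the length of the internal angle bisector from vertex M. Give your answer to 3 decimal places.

Law of sines: sin K = k·sin M/m ≈ 0.56524.
Since m ≥ k, only the acute value applies: ∠K ≈ 34.42°.
Then ∠L = 180° − ∠M − ∠K ≈ 34.28°.
Law of sines gives l = m·sin L/sin M ≈ 4.1654.
The bisector from M has length 2·l·k·cos(∠M/2)/(l+k) ≈ 2.3544.

t_M ≈ 2.354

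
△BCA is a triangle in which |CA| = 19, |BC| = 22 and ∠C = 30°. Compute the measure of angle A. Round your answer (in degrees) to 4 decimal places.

By the law of cosines, |AB|² = |BC|² + |CA|² − 2·|BC|·|CA|·cos C = 121, so |AB| ≈ 11.
Law of cosines again: cos A = (|CA|² + |AB|² − |BC|²)/(2·|CA|·|AB|) ≈ -0.00478, so ∠A ≈ 90.27°.

∠A ≈ 90.2738°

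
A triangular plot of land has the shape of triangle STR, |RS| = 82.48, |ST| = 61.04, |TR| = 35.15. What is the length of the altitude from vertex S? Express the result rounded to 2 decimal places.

55.13

Semiperimeter s = (35.15 + 82.48 + 61.04)/2 = 89.335.
Heron's formula: area = √(89.335·54.185·6.855·28.295) ≈ 968.97.
The altitude from S has length 2·area/|TR| ≈ 55.133.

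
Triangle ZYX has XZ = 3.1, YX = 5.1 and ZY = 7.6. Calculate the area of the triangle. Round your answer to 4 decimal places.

5.6438

Semiperimeter s = (5.1 + 3.1 + 7.6)/2 = 7.9.
Heron's formula: area = √(7.9·2.8·4.8·0.3) ≈ 5.6438.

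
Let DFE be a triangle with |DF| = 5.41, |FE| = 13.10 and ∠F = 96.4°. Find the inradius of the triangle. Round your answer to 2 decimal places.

By the law of cosines, |ED|² = |DF|² + |FE|² − 2·|DF|·|FE|·cos F = 216.68, so |ED| ≈ 14.72.
Area = ½·|DF|·|FE|·sin F ≈ 35.215.
Semiperimeter s = (13.1+14.72+5.41)/2 = 16.615.
Inradius = area/s = 35.215/16.615 ≈ 2.1195.

2.12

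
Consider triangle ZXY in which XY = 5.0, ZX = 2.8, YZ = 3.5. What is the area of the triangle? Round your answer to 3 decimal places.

Semiperimeter s = (5 + 3.5 + 2.8)/2 = 5.65.
Heron's formula: area = √(5.65·0.65·2.15·2.85) ≈ 4.7438.

4.744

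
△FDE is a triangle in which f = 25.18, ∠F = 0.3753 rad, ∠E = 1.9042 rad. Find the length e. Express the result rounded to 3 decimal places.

64.912

The third angle is ∠D = π − ∠E − ∠F = 0.8621 rad.
Law of sines: e = f·sin E/sin F ≈ 64.912.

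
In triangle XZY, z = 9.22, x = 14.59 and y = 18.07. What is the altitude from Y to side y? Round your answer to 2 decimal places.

h_Y ≈ 7.40

Semiperimeter s = (14.59 + 9.22 + 18.07)/2 = 20.94.
Heron's formula: area = √(20.94·6.35·11.72·2.87) ≈ 66.877.
The altitude from Y has length 2·area/y ≈ 7.402.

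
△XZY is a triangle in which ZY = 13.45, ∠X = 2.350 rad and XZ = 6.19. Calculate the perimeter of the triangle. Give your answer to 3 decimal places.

perimeter ≈ 27.999

Law of sines: sin Y = XZ·sin X/ZY ≈ 0.32744.
Since ZY ≥ XZ, only the acute value applies: ∠Y ≈ 0.334 rad.
Then ∠Z = π − ∠X − ∠Y ≈ 0.458 rad.
Law of sines gives YX = ZY·sin Z/sin X ≈ 8.3588.
Semiperimeter s = (13.45+8.3588+6.19)/2 = 13.999.
Perimeter = 13.45 + 8.3588 + 6.19 = 27.999.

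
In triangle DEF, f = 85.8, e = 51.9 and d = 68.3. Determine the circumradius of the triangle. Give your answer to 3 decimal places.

By the law of cosines, cos D = (e² + f² − d²) / (2·e·f) ≈ 0.60525, so ∠D ≈ 52.75°.
Circumradius = d/(2 sin D) ≈ 42.9.

R ≈ 42.900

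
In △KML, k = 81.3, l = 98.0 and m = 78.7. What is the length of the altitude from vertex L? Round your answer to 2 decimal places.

Semiperimeter s = (81.3 + 78.7 + 98)/2 = 129.
Heron's formula: area = √(129·47.7·50.3·31) ≈ 3097.6.
The altitude from L has length 2·area/l ≈ 63.215.

h_L ≈ 63.22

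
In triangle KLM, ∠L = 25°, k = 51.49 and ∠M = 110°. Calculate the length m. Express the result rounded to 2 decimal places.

The third angle is ∠K = 180° − ∠L − ∠M = 45.00°.
Law of sines: m = k·sin M/sin K ≈ 68.426.

68.43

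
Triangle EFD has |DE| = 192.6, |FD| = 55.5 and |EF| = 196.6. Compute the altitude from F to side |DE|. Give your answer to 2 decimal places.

Semiperimeter s = (55.5 + 192.6 + 196.6)/2 = 222.35.
Heron's formula: area = √(222.35·166.85·29.75·25.75) ≈ 5331.1.
The altitude from F has length 2·area/|DE| ≈ 55.359.

55.36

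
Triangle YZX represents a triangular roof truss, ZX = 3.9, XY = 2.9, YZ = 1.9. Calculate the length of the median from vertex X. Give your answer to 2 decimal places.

3.30

Median from X: ½√(2·ZX² + 2·XY² − YZ²) ≈ 3.3027.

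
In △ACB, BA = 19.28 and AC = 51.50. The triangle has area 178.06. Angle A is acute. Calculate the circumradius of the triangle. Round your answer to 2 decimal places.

From area = ½·BA·AC·sin A, we get sin A = 2·area/(BA·AC) ≈ 0.35866.
Taking the acute solution, ∠A ≈ 21.02°.
Law of cosines then gives CB ≈ 34.209.
Circumradius = CB/(2 sin A) ≈ 47.69.

R ≈ 47.69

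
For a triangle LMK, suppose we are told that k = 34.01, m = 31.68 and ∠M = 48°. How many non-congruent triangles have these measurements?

k·sin M = 34.01·sin(48°) ≈ 25.27.
Since k sin M < m < k (25.27 < 31.68 < 34.01), two triangles exist.

2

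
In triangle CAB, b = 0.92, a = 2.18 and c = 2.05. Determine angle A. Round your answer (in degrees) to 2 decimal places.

85.49

By the law of cosines, cos A = (b² + c² − a²) / (2·b·c) ≈ 0.07861, so ∠A ≈ 85.49°.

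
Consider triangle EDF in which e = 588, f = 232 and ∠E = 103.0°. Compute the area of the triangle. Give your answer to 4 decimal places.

Law of sines: sin F = f·sin E/e ≈ 0.38445.
Since e ≥ f, only the acute value applies: ∠F ≈ 22.61°.
Then ∠D = 180° − ∠E − ∠F ≈ 54.39°.
Law of sines gives d = e·sin D/sin E ≈ 490.62.
Area = ½·e·f·sin D ≈ 55454.

area ≈ 55453.5242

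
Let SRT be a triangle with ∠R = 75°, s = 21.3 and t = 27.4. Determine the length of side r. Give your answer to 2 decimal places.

30.04

By the law of cosines, r² = t² + s² − 2·t·s·cos R = 902.35, so r ≈ 30.039.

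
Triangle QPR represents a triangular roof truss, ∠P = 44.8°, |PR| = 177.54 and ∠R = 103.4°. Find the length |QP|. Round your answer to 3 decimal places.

327.744

The third angle is ∠Q = 180° − ∠P − ∠R = 31.80°.
Law of sines: |QP| = |PR|·sin R/sin Q ≈ 327.74.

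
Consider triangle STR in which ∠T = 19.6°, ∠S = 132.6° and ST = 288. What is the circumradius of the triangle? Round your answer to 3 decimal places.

The third angle is ∠R = 180° − ∠S − ∠T = 27.80°.
Law of sines: TR = ST·sin S/sin R ≈ 454.55.
Law of sines: RS = ST·sin T/sin R ≈ 207.15.
Circumradius = ST/(2 sin R) ≈ 308.76.

308.757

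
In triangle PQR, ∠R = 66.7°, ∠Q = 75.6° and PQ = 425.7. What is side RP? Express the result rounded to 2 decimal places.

448.94

The third angle is ∠P = 180° − ∠Q − ∠R = 37.70°.
Law of sines: RP = PQ·sin Q/sin R ≈ 448.94.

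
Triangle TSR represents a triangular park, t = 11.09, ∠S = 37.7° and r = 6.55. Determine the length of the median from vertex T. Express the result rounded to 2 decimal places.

m_T ≈ 4.02

By the law of cosines, s² = r² + t² − 2·r·t·cos S = 50.942, so s ≈ 7.1374.
Median from T: ½√(2·s² + 2·r² − t²) ≈ 4.0219.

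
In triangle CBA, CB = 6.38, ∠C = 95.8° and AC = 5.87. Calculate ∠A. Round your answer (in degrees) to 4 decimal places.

∠A ≈ 44.2543°

By the law of cosines, BA² = AC² + CB² − 2·AC·CB·cos C = 82.731, so BA ≈ 9.0956.
Law of cosines again: cos A = (BA² + AC² − CB²)/(2·BA·AC) ≈ 0.71625, so ∠A ≈ 44.25°.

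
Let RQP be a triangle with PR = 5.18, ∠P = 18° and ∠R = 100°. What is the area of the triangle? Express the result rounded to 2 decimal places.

The third angle is ∠Q = 180° − ∠P − ∠R = 62.00°.
Law of sines: QP = PR·sin R/sin Q ≈ 5.7776.
Law of sines: RQ = PR·sin P/sin Q ≈ 1.8129.
Area = ½·PR·QP·sin P ≈ 4.6241.

4.62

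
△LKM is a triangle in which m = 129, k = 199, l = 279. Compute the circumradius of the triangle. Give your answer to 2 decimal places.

153.77

By the law of cosines, cos L = (k² + m² − l²) / (2·k·m) ≈ -0.42069, so ∠L ≈ 2.0050 rad.
Circumradius = l/(2 sin L) ≈ 153.77.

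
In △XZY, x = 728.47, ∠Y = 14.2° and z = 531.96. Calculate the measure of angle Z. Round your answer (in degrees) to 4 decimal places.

By the law of cosines, y² = x² + z² − 2·x·z·cos Y = 62297, so y ≈ 249.59.
Law of cosines again: cos Z = (y² + x² − z²)/(2·y·x) ≈ 0.85244, so ∠Z ≈ 31.52°.

∠Z ≈ 31.5219°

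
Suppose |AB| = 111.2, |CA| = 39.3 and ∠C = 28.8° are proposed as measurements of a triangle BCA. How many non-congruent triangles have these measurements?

1

|CA|·sin C = 39.3·sin(28.8°) ≈ 18.93.
Since |AB| ≥ |CA|, exactly one triangle exists.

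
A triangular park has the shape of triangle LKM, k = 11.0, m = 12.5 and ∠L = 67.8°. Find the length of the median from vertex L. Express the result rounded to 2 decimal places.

By the law of cosines, l² = k² + m² − 2·k·m·cos L = 173.34, so l ≈ 13.166.
Median from L: ½√(2·k² + 2·m² − l²) ≈ 9.7616.

9.76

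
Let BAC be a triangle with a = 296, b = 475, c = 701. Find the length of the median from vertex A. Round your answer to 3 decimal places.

580.180

Median from A: ½√(2·c² + 2·b² − a²) ≈ 580.18.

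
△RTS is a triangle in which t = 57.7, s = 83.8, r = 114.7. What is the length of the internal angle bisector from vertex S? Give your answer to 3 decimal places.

71.095

By the law of cosines, cos S = (r² + t² − s²) / (2·r·t) ≈ 0.71492, so ∠S ≈ 44.36°.
The bisector from S has length 2·r·t·cos(∠S/2)/(r+t) ≈ 71.095.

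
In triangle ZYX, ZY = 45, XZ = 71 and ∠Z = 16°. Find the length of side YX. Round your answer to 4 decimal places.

30.3898

By the law of cosines, YX² = XZ² + ZY² − 2·XZ·ZY·cos Z = 923.54, so YX ≈ 30.39.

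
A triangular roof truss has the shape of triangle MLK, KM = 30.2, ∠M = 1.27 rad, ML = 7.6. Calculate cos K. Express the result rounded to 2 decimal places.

By the law of cosines, LK² = KM² + ML² − 2·KM·ML·cos M = 833.8, so LK ≈ 28.876.
Law of cosines again: cos K = (LK² + KM² − ML²)/(2·LK·KM) ≈ 0.96789, so ∠K ≈ 0.254 rad.

cos K ≈ 0.97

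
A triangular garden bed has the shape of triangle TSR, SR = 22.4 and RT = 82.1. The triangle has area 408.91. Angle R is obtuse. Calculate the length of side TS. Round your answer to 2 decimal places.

From area = ½·SR·RT·sin R, we get sin R = 2·area/(SR·RT) ≈ 0.44470.
Taking the obtuse solution, ∠R ≈ 153.60°.
Law of cosines then gives TS ≈ 102.65.

102.65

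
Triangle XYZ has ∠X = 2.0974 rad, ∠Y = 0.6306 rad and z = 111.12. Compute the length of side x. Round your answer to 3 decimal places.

239.027

The third angle is ∠Z = π − ∠X − ∠Y = 0.4136 rad.
Law of sines: x = z·sin X/sin Z ≈ 239.03.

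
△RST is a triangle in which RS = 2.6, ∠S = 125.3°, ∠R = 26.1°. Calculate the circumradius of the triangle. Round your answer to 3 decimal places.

2.716

The third angle is ∠T = 180° − ∠R − ∠S = 28.60°.
Law of sines: ST = RS·sin R/sin T ≈ 2.3895.
Law of sines: TR = RS·sin S/sin T ≈ 4.4328.
Circumradius = RS/(2 sin T) ≈ 2.7157.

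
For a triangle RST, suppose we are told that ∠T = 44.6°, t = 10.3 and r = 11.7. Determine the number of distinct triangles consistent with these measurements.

2

r·sin T = 11.7·sin(44.6°) ≈ 8.215.
Since r sin T < t < r (8.215 < 10.3 < 11.7), two triangles exist.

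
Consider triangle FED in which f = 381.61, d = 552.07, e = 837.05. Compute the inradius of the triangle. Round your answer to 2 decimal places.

Semiperimeter s = (381.61 + 837.05 + 552.07)/2 = 885.37.
Heron's formula: area = √(885.37·503.75·48.315·333.29) ≈ 84747.
Inradius = area/s = 84747/885.37 ≈ 95.72.

r ≈ 95.72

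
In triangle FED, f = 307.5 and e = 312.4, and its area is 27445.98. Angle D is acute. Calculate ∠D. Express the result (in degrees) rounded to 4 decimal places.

∠D ≈ 34.8490°

From area = ½·f·e·sin D, we get sin D = 2·area/(f·e) ≈ 0.57142.
Taking the acute solution, ∠D ≈ 34.85°.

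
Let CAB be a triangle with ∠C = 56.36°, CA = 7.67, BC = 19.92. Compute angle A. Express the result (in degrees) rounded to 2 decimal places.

By the law of cosines, AB² = BC² + CA² − 2·BC·CA·cos C = 286.36, so AB ≈ 16.922.
Law of cosines again: cos A = (CA² + AB² − BC²)/(2·CA·AB) ≈ -0.19886, so ∠A ≈ 101.47°.

101.47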